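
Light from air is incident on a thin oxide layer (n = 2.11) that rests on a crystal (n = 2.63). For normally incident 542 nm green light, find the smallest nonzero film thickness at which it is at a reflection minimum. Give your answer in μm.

At the upper boundary (n = 1.0 to n = 2.11) the reflected ray undergoes a half-wave phase shift.
At the lower boundary (n = 2.11 to n = 2.63) the reflected ray undergoes a half-wave phase shift.
The two reflections carry the same phase change, so no net offset.
For weak reflection here: 2 n t = (m + ½) λ.
Minimum at m = 0: t = λ / (4 n) = 542 / (4 × 2.11) = 64.2 nm.

0.0642 μm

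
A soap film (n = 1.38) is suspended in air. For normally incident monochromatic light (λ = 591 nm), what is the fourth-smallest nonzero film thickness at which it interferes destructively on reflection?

857 nm

At the upper boundary (n = 1.0 to n = 1.38) the reflected ray undergoes a half-wave phase shift.
Ray reflecting at the bottom interface goes from n = 1.38 toward n = 1.0: no phase shift.
Exactly one π shift → a net half-wave offset.
With one net inversion, destructive interference in reflection requires 2 n t = m λ.
The fourth-smallest nonzero thickness corresponds to m = 4: t = m λ / (2 n) = 4.00 × 591 / (2 × 1.38) = 857 nm.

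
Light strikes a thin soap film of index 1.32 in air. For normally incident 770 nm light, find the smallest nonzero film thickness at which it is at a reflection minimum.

At the upper boundary (n = 1.0 to n = 1.32) the reflected ray undergoes a half-wave phase shift.
Bottom surface (1.32 → 1.0): reflection off a lower-index medium gives no phase shift.
The two reflections differ by half a wavelength.
For weak reflection here: 2 n t = m λ.
Minimum nonzero at m = 1: t = λ / (2 n) = 770 / (2 × 1.32) = 292 nm.

292 nm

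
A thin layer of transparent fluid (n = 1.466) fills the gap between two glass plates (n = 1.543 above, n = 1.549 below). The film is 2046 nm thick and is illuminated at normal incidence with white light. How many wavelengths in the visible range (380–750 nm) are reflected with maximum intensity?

8

Ray reflecting at the top interface goes from n = 1.543 toward n = 1.466: no phase shift.
Bottom surface (1.466 → 1.549): reflection off a higher-index medium gives a half-wave phase shift.
Exactly one π shift → a net half-wave offset.
So the condition for constructive reflection is 2 n t = (m + ½) λ.
λ = 2 n t / (m + ½) = 5999 / (m + ½) nm.
m=7: 800 nm (IR); m=8: 706 nm (visible); m=9: 631 nm (visible); m=10: 571 nm (visible); m=11: 522 nm (visible); m=12: 480 nm (visible); m=13: 444 nm (visible); m=14: 414 nm (visible); m=15: 387 nm (visible); m=16: 364 nm (UV).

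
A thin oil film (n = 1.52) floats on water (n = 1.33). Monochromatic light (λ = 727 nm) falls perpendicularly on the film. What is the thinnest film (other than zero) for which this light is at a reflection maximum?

At the upper boundary (n = 1.0 to n = 1.52) the reflected ray undergoes a half-wave phase shift.
Bottom surface (1.52 → 1.33): reflection off a lower-index medium gives no phase shift.
Net: one phase inversion between the two reflected rays.
With one net inversion, constructive interference in reflection requires 2 n t = (m + ½) λ.
Minimum at m = 0: t = λ / (4 n) = 727 / (4 × 1.52) = 120 nm.

120 nm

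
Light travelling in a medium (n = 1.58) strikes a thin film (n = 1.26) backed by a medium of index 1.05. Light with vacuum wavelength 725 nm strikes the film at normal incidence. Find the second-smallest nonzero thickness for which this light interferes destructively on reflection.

Top surface (1.58 → 1.26): reflection off a lower-index medium gives no phase shift.
Ray reflecting at the bottom interface goes from n = 1.26 toward n = 1.05: no phase shift.
Net: no relative phase inversion (both shifts match).
So the condition for destructive reflection is 2 n t = (m + ½) λ.
The second-smallest nonzero thickness corresponds to m = 1: t = (m + ½) λ / (2 n) = 1.50 × 725 / (2 × 1.26) = 432 nm.

432 nm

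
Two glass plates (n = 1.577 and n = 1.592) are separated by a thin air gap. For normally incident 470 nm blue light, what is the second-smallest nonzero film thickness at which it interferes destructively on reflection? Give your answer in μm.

Ray reflecting at the top interface goes from n = 1.577 toward n = 1.0: no phase shift.
Ray reflecting at the bottom interface goes from n = 1.0 toward n = 1.592: a half-wave phase shift.
Exactly one π shift → a net half-wave offset.
For weak reflection here: 2 n t = m λ.
The second-smallest nonzero thickness corresponds to m = 2: t = m λ / (2 n) = 2.00 × 470 / (2 × 1.0) = 470 nm.

0.470 μm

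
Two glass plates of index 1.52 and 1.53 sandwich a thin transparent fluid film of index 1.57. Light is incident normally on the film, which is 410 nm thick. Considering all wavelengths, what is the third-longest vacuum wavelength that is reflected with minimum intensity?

429 nm

At the upper boundary (n = 1.52 to n = 1.57) the reflected ray undergoes a half-wave phase shift.
Ray reflecting at the bottom interface goes from n = 1.57 toward n = 1.53: no phase shift.
Exactly one π shift → a net half-wave offset.
With one net inversion, destructive interference in reflection requires 2 n t = m λ.
λ = 2 n t / m. The third-longest wavelength is m = 3: λ = 2 × 1.57 × 410 / 3.00 = 429 nm.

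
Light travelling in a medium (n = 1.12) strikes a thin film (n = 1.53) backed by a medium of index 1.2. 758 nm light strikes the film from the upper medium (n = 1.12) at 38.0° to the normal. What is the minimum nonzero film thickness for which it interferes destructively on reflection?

277 nm

Ray reflecting at the top interface goes from n = 1.12 toward n = 1.53: a half-wave phase shift.
At the lower boundary (n = 1.53 to n = 1.2) the reflected ray undergoes no phase shift.
Exactly one π shift → a net half-wave offset.
So the condition for destructive reflection is 2 n t cos θ_r = m λ.
Snell's law: 1.12 sin 38.0° = 1.53 sin θ_r → sin θ_r = 0.451, cos θ_r = 0.893.
Minimum nonzero at m = 1: t = λ / (2 n cos θ_r) = 758 / (2 × 1.53 × 0.893) = 277 nm.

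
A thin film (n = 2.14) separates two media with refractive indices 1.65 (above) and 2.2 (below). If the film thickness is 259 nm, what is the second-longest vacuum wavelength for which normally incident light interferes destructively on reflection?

At the upper boundary (n = 1.65 to n = 2.14) the reflected ray undergoes a half-wave phase shift.
Bottom surface (2.14 → 2.2): reflection off a higher-index medium gives a half-wave phase shift.
Zero or two π shifts → no net half-wave offset.
For weak reflection here: 2 n t = (m + ½) λ.
λ = 2 n t / (m + ½). The second-longest wavelength is m = 1: λ = 2 × 2.14 × 259 / 1.50 = 739 nm.

739 nm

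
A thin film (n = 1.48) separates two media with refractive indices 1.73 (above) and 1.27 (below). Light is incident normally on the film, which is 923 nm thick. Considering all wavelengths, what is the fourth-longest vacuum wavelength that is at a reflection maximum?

At the upper boundary (n = 1.73 to n = 1.48) the reflected ray undergoes no phase shift.
Bottom surface (1.48 → 1.27): reflection off a lower-index medium gives no phase shift.
Zero or two π shifts → no net half-wave offset.
So the condition for constructive reflection is 2 n t = m λ.
λ = 2 n t / m. The fourth-longest wavelength is m = 4: λ = 2 × 1.48 × 923 / 4.00 = 683 nm.

683 nm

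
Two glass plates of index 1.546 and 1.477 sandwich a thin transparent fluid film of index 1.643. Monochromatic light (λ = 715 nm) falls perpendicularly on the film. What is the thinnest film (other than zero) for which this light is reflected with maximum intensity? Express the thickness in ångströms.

Ray reflecting at the top interface goes from n = 1.546 toward n = 1.643: a half-wave phase shift.
Ray reflecting at the bottom interface goes from n = 1.643 toward n = 1.477: no phase shift.
The two reflections differ by half a wavelength.
For strong reflection here: 2 n t = (m + ½) λ.
Minimum at m = 0: t = λ / (4 n) = 715 / (4 × 1.643) = 109 nm.

1088 Å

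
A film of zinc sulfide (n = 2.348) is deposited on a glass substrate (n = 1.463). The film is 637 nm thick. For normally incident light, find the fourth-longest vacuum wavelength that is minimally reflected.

Top surface (1.0 → 2.348): reflection off a higher-index medium gives a half-wave phase shift.
At the lower boundary (n = 2.348 to n = 1.463) the reflected ray undergoes no phase shift.
Exactly one π shift → a net half-wave offset.
So the condition for destructive reflection is 2 n t = m λ.
λ = 2 n t / m. The fourth-longest wavelength is m = 4: λ = 2 × 2.348 × 637 / 4.00 = 748 nm.

748 nm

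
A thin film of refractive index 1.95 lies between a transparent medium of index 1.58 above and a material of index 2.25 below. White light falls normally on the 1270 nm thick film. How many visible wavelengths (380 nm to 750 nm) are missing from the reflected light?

Ray reflecting at the top interface goes from n = 1.58 toward n = 1.95: a half-wave phase shift.
At the lower boundary (n = 1.95 to n = 2.25) the reflected ray undergoes a half-wave phase shift.
Net: no relative phase inversion (both shifts match).
For dark reflection here: 2 n t = (m + ½) λ.
λ = 2 n t / (m + ½) = 4953 / (m + ½) nm.
m=6: 762 nm (IR); m=7: 660 nm (visible); m=8: 583 nm (visible); m=9: 521 nm (visible); m=10: 472 nm (visible); m=11: 431 nm (visible); m=12: 396 nm (visible); m=13: 367 nm (UV).

6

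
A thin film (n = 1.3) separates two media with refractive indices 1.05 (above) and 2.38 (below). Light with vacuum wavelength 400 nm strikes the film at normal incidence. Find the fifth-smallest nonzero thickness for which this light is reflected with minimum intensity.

At the upper boundary (n = 1.05 to n = 1.3) the reflected ray undergoes a half-wave phase shift.
At the lower boundary (n = 1.3 to n = 2.38) the reflected ray undergoes a half-wave phase shift.
The two reflections carry the same phase change, so no net offset.
So the condition for destructive reflection is 2 n t = (m + ½) λ.
The fifth-smallest nonzero thickness corresponds to m = 4: t = (m + ½) λ / (2 n) = 4.50 × 400 / (2 × 1.3) = 692 nm.

692 nm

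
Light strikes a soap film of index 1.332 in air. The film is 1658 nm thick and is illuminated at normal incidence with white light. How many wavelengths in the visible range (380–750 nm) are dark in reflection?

At the upper boundary (n = 1.0 to n = 1.332) the reflected ray undergoes a half-wave phase shift.
At the lower boundary (n = 1.332 to n = 1.0) the reflected ray undergoes no phase shift.
The two reflections differ by half a wavelength.
For minimum reflection here: 2 n t = m λ.
λ = 2 n t / m = 4417 / m nm.
m=5: 883 nm (IR); m=6: 736 nm (visible); m=7: 631 nm (visible); m=8: 552 nm (visible); m=9: 491 nm (visible); m=10: 442 nm (visible); m=11: 402 nm (visible); m=12: 368 nm (UV).

6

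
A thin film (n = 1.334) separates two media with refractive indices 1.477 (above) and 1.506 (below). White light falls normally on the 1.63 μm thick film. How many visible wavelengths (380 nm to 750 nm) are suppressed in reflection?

Ray reflecting at the top interface goes from n = 1.477 toward n = 1.334: no phase shift.
Ray reflecting at the bottom interface goes from n = 1.334 toward n = 1.506: a half-wave phase shift.
The two reflections differ by half a wavelength.
With one net inversion, destructive interference in reflection requires 2 n t = m λ.
λ = 2 n t / m = 4349 / m nm.
m=5: 870 nm (IR); m=6: 725 nm (visible); m=7: 621 nm (visible); m=8: 544 nm (visible); m=9: 483 nm (visible); m=10: 435 nm (visible); m=11: 395 nm (visible); m=12: 362 nm (UV).

6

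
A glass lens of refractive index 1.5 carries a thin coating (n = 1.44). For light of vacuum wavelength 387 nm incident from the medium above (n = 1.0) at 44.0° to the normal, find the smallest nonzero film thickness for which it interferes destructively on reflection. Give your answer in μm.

Ray reflecting at the top interface goes from n = 1.0 toward n = 1.44: a half-wave phase shift.
At the lower boundary (n = 1.44 to n = 1.5) the reflected ray undergoes a half-wave phase shift.
Net: no relative phase inversion (both shifts match).
So the condition for destructive reflection is 2 n t cos θ_r = (m + ½) λ.
Snell's law: 1.0 sin 44.0° = 1.44 sin θ_r → sin θ_r = 0.482, cos θ_r = 0.876.
Minimum at m = 0: t = λ / (4 n cos θ_r) = 387 / (4 × 1.44 × 0.876) = 76.7 nm.

0.0767 μm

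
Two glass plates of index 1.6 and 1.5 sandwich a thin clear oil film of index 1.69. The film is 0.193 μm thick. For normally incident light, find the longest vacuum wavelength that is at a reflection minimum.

At the upper boundary (n = 1.6 to n = 1.69) the reflected ray undergoes a half-wave phase shift.
Ray reflecting at the bottom interface goes from n = 1.69 toward n = 1.5: no phase shift.
The two reflections differ by half a wavelength.
For dark reflection here: 2 n t = m λ.
λ = 2 n t / m. The longest wavelength is m = 1: λ = 2 × 1.69 × 193 / 1.00 = 652 nm.

652 nm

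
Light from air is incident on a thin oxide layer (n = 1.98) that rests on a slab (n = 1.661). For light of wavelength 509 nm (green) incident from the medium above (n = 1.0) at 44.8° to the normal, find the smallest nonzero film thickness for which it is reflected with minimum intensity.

At the upper boundary (n = 1.0 to n = 1.98) the reflected ray undergoes a half-wave phase shift.
Ray reflecting at the bottom interface goes from n = 1.98 toward n = 1.661: no phase shift.
The two reflections differ by half a wavelength.
With one net inversion, destructive interference in reflection requires 2 n t cos θ_r = m λ.
Snell's law: 1.0 sin 44.8° = 1.98 sin θ_r → sin θ_r = 0.356, cos θ_r = 0.935.
Minimum nonzero at m = 1: t = λ / (2 n cos θ_r) = 509 / (2 × 1.98 × 0.935) = 138 nm.

138 nm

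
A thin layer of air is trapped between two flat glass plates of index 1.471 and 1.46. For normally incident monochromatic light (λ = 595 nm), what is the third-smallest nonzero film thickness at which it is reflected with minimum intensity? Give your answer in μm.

Ray reflecting at the top interface goes from n = 1.471 toward n = 1.0: no phase shift.
At the lower boundary (n = 1.0 to n = 1.46) the reflected ray undergoes a half-wave phase shift.
Net: one phase inversion between the two reflected rays.
With one net inversion, destructive interference in reflection requires 2 n t = m λ.
The third-smallest nonzero thickness corresponds to m = 3: t = m λ / (2 n) = 3.00 × 595 / (2 × 1.0) = 893 nm.

0.893 μm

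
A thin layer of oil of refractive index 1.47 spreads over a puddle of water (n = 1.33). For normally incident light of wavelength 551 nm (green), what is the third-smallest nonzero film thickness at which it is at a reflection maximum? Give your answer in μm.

0.469 μm

Ray reflecting at the top interface goes from n = 1.0 toward n = 1.47: a half-wave phase shift.
Ray reflecting at the bottom interface goes from n = 1.47 toward n = 1.33: no phase shift.
Exactly one π shift → a net half-wave offset.
With one net inversion, constructive interference in reflection requires 2 n t = (m + ½) λ.
The third-smallest nonzero thickness corresponds to m = 2: t = (m + ½) λ / (2 n) = 2.50 × 551 / (2 × 1.47) = 469 nm.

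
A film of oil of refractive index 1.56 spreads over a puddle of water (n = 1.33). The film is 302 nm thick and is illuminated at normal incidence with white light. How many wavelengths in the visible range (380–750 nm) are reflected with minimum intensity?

At the upper boundary (n = 1.0 to n = 1.56) the reflected ray undergoes a half-wave phase shift.
At the lower boundary (n = 1.56 to n = 1.33) the reflected ray undergoes no phase shift.
Net: one phase inversion between the two reflected rays.
With one net inversion, destructive interference in reflection requires 2 n t = m λ.
λ = 2 n t / m = 942 / m nm.
m=1: 942 nm (IR); m=2: 471 nm (visible); m=3: 314 nm (UV).

1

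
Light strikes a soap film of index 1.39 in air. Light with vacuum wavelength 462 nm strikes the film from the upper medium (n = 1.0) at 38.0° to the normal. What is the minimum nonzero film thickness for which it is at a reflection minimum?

At the upper boundary (n = 1.0 to n = 1.39) the reflected ray undergoes a half-wave phase shift.
Bottom surface (1.39 → 1.0): reflection off a lower-index medium gives no phase shift.
The two reflections differ by half a wavelength.
For weak reflection here: 2 n t cos θ_r = m λ.
Snell's law: 1.0 sin 38.0° = 1.39 sin θ_r → sin θ_r = 0.443, cos θ_r = 0.897.
Minimum nonzero at m = 1: t = λ / (2 n cos θ_r) = 462 / (2 × 1.39 × 0.897) = 185 nm.

185 nm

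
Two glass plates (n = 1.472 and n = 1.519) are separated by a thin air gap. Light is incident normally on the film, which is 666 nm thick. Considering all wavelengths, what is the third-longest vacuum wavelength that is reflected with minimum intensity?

Top surface (1.472 → 1.0): reflection off a lower-index medium gives no phase shift.
At the lower boundary (n = 1.0 to n = 1.519) the reflected ray undergoes a half-wave phase shift.
Exactly one π shift → a net half-wave offset.
For minimum reflection here: 2 n t = m λ.
λ = 2 n t / m. The third-longest wavelength is m = 3: λ = 2 × 1.0 × 666 / 3.00 = 444 nm.

444 nm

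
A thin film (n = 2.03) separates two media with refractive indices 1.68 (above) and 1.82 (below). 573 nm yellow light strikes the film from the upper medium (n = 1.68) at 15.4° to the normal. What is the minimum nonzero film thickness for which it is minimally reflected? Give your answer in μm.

At the upper boundary (n = 1.68 to n = 2.03) the reflected ray undergoes a half-wave phase shift.
At the lower boundary (n = 2.03 to n = 1.82) the reflected ray undergoes no phase shift.
Exactly one π shift → a net half-wave offset.
With one net inversion, destructive interference in reflection requires 2 n t cos θ_r = m λ.
Snell's law: 1.68 sin 15.4° = 2.03 sin θ_r → sin θ_r = 0.220, cos θ_r = 0.976.
Minimum nonzero at m = 1: t = λ / (2 n cos θ_r) = 573 / (2 × 2.03 × 0.976) = 145 nm.

0.145 μm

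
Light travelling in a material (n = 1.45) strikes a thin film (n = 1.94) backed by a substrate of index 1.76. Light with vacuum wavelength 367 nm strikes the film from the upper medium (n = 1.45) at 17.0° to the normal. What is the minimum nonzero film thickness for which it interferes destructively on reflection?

Top surface (1.45 → 1.94): reflection off a higher-index medium gives a half-wave phase shift.
At the lower boundary (n = 1.94 to n = 1.76) the reflected ray undergoes no phase shift.
Exactly one π shift → a net half-wave offset.
With one net inversion, destructive interference in reflection requires 2 n t cos θ_r = m λ.
Snell's law: 1.45 sin 17.0° = 1.94 sin θ_r → sin θ_r = 0.219, cos θ_r = 0.976.
Minimum nonzero at m = 1: t = λ / (2 n cos θ_r) = 367 / (2 × 1.94 × 0.976) = 96.9 nm.

96.9 nm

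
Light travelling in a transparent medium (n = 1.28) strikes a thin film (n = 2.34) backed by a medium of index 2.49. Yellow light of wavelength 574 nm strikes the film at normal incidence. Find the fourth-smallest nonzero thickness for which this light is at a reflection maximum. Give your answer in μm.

Top surface (1.28 → 2.34): reflection off a higher-index medium gives a half-wave phase shift.
At the lower boundary (n = 2.34 to n = 2.49) the reflected ray undergoes a half-wave phase shift.
The two reflections carry the same phase change, so no net offset.
With no net inversion, constructive interference in reflection requires 2 n t = m λ.
The fourth-smallest nonzero thickness corresponds to m = 4: t = m λ / (2 n) = 4.00 × 574 / (2 × 2.34) = 491 nm.

0.491 μm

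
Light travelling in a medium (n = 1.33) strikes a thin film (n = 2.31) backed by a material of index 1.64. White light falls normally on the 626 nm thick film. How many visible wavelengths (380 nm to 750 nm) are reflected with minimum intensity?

4

At the upper boundary (n = 1.33 to n = 2.31) the reflected ray undergoes a half-wave phase shift.
At the lower boundary (n = 2.31 to n = 1.64) the reflected ray undergoes no phase shift.
Net: one phase inversion between the two reflected rays.
So the condition for destructive reflection is 2 n t = m λ.
λ = 2 n t / m = 2892 / m nm.
m=3: 964 nm (IR); m=4: 723 nm (visible); m=5: 578 nm (visible); m=6: 482 nm (visible); m=7: 413 nm (visible); m=8: 362 nm (UV).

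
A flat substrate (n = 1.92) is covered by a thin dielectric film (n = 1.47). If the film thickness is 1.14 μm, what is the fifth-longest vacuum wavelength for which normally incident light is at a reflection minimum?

Top surface (1.0 → 1.47): reflection off a higher-index medium gives a half-wave phase shift.
Bottom surface (1.47 → 1.92): reflection off a higher-index medium gives a half-wave phase shift.
Zero or two π shifts → no net half-wave offset.
For dark reflection here: 2 n t = (m + ½) λ.
λ = 2 n t / (m + ½). The fifth-longest wavelength is m = 4: λ = 2 × 1.47 × 1140 / 4.50 = 745 nm.

745 nm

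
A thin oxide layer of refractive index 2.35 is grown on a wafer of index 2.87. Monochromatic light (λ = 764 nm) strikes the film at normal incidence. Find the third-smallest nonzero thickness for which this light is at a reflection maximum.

Ray reflecting at the top interface goes from n = 1.0 toward n = 2.35: a half-wave phase shift.
Bottom surface (2.35 → 2.87): reflection off a higher-index medium gives a half-wave phase shift.
Net: no relative phase inversion (both shifts match).
With no net inversion, constructive interference in reflection requires 2 n t = m λ.
The third-smallest nonzero thickness corresponds to m = 3: t = m λ / (2 n) = 3.00 × 764 / (2 × 2.35) = 488 nm.

488 nm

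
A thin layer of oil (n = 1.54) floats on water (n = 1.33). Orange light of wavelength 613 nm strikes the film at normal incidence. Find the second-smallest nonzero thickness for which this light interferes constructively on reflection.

299 nm

Ray reflecting at the top interface goes from n = 1.0 toward n = 1.54: a half-wave phase shift.
Bottom surface (1.54 → 1.33): reflection off a lower-index medium gives no phase shift.
Net: one phase inversion between the two reflected rays.
So the condition for constructive reflection is 2 n t = (m + ½) λ.
The second-smallest nonzero thickness corresponds to m = 1: t = (m + ½) λ / (2 n) = 1.50 × 613 / (2 × 1.54) = 299 nm.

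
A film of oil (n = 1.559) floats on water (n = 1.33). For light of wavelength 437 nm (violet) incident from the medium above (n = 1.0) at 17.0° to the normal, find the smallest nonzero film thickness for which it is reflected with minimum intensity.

143 nm

Top surface (1.0 → 1.559): reflection off a higher-index medium gives a half-wave phase shift.
Ray reflecting at the bottom interface goes from n = 1.559 toward n = 1.33: no phase shift.
Net: one phase inversion between the two reflected rays.
So the condition for destructive reflection is 2 n t cos θ_r = m λ.
Snell's law: 1.0 sin 17.0° = 1.559 sin θ_r → sin θ_r = 0.188, cos θ_r = 0.982.
Minimum nonzero at m = 1: t = λ / (2 n cos θ_r) = 437 / (2 × 1.559 × 0.982) = 143 nm.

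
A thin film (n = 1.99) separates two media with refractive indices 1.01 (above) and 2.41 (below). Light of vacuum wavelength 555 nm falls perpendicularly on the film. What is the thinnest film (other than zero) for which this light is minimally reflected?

Top surface (1.01 → 1.99): reflection off a higher-index medium gives a half-wave phase shift.
At the lower boundary (n = 1.99 to n = 2.41) the reflected ray undergoes a half-wave phase shift.
Zero or two π shifts → no net half-wave offset.
For dark reflection here: 2 n t = (m + ½) λ.
Minimum at m = 0: t = λ / (4 n) = 555 / (4 × 1.99) = 69.7 nm.

69.7 nm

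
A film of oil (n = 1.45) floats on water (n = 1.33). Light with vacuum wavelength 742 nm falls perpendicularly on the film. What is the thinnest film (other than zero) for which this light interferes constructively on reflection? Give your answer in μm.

Top surface (1.0 → 1.45): reflection off a higher-index medium gives a half-wave phase shift.
Ray reflecting at the bottom interface goes from n = 1.45 toward n = 1.33: no phase shift.
The two reflections differ by half a wavelength.
For bright reflection here: 2 n t = (m + ½) λ.
Minimum at m = 0: t = λ / (4 n) = 742 / (4 × 1.45) = 128 nm.

0.128 μm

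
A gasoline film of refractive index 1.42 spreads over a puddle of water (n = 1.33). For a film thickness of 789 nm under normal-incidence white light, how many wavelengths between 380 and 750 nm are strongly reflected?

Top surface (1.0 → 1.42): reflection off a higher-index medium gives a half-wave phase shift.
At the lower boundary (n = 1.42 to n = 1.33) the reflected ray undergoes no phase shift.
Exactly one π shift → a net half-wave offset.
With one net inversion, constructive interference in reflection requires 2 n t = (m + ½) λ.
λ = 2 n t / (m + ½) = 2241 / (m + ½) nm.
m=2: 896 nm (IR); m=3: 640 nm (visible); m=4: 498 nm (visible); m=5: 407 nm (visible); m=6: 345 nm (UV).

3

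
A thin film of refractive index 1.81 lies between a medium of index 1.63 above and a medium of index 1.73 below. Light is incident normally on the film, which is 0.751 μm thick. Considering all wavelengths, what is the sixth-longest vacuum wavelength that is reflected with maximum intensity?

494 nm

Ray reflecting at the top interface goes from n = 1.63 toward n = 1.81: a half-wave phase shift.
Bottom surface (1.81 → 1.73): reflection off a lower-index medium gives no phase shift.
The two reflections differ by half a wavelength.
With one net inversion, constructive interference in reflection requires 2 n t = (m + ½) λ.
λ = 2 n t / (m + ½). The sixth-longest wavelength is m = 5: λ = 2 × 1.81 × 751 / 5.50 = 494 nm.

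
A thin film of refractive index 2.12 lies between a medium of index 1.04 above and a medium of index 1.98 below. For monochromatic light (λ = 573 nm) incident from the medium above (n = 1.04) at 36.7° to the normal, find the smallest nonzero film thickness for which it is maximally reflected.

70.7 nm

Ray reflecting at the top interface goes from n = 1.04 toward n = 2.12: a half-wave phase shift.
Ray reflecting at the bottom interface goes from n = 2.12 toward n = 1.98: no phase shift.
Exactly one π shift → a net half-wave offset.
For strong reflection here: 2 n t cos θ_r = (m + ½) λ.
Snell's law: 1.04 sin 36.7° = 2.12 sin θ_r → sin θ_r = 0.293, cos θ_r = 0.956.
Minimum at m = 0: t = λ / (4 n cos θ_r) = 573 / (4 × 2.12 × 0.956) = 70.7 nm.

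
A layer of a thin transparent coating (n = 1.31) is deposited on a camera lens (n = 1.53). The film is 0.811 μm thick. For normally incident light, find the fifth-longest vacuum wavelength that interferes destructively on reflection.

At the upper boundary (n = 1.0 to n = 1.31) the reflected ray undergoes a half-wave phase shift.
Ray reflecting at the bottom interface goes from n = 1.31 toward n = 1.53: a half-wave phase shift.
The two reflections carry the same phase change, so no net offset.
So the condition for destructive reflection is 2 n t = (m + ½) λ.
λ = 2 n t / (m + ½). The fifth-longest wavelength is m = 4: λ = 2 × 1.31 × 811 / 4.50 = 472 nm.

472 nm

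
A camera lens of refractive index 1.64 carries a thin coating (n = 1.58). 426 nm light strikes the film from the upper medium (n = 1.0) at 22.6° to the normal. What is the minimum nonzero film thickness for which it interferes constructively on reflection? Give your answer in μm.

At the upper boundary (n = 1.0 to n = 1.58) the reflected ray undergoes a half-wave phase shift.
Ray reflecting at the bottom interface goes from n = 1.58 toward n = 1.64: a half-wave phase shift.
Zero or two π shifts → no net half-wave offset.
With no net inversion, constructive interference in reflection requires 2 n t cos θ_r = m λ.
Snell's law: 1.0 sin 22.6° = 1.58 sin θ_r → sin θ_r = 0.243, cos θ_r = 0.970.
Minimum nonzero at m = 1: t = λ / (2 n cos θ_r) = 426 / (2 × 1.58 × 0.970) = 139 nm.

0.139 μm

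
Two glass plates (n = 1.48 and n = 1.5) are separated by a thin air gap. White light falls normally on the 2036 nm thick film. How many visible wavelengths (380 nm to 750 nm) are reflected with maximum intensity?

6

Top surface (1.48 → 1.0): reflection off a lower-index medium gives no phase shift.
Ray reflecting at the bottom interface goes from n = 1.0 toward n = 1.5: a half-wave phase shift.
Exactly one π shift → a net half-wave offset.
So the condition for constructive reflection is 2 n t = (m + ½) λ.
λ = 2 n t / (m + ½) = 4072 / (m + ½) nm.
m=4: 905 nm (IR); m=5: 740 nm (visible); m=6: 626 nm (visible); m=7: 543 nm (visible); m=8: 479 nm (visible); m=9: 429 nm (visible); m=10: 388 nm (visible); m=11: 354 nm (UV).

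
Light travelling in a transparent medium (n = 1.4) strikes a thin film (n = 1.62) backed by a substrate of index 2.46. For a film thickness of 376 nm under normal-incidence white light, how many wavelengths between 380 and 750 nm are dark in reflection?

At the upper boundary (n = 1.4 to n = 1.62) the reflected ray undergoes a half-wave phase shift.
Bottom surface (1.62 → 2.46): reflection off a higher-index medium gives a half-wave phase shift.
Net: no relative phase inversion (both shifts match).
With no net inversion, destructive interference in reflection requires 2 n t = (m + ½) λ.
λ = 2 n t / (m + ½) = 1218 / (m + ½) nm.
m=1: 812 nm (IR); m=2: 487 nm (visible); m=3: 348 nm (UV).

1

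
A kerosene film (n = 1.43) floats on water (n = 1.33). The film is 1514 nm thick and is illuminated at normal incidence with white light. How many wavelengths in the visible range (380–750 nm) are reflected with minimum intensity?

Top surface (1.0 → 1.43): reflection off a higher-index medium gives a half-wave phase shift.
At the lower boundary (n = 1.43 to n = 1.33) the reflected ray undergoes no phase shift.
The two reflections differ by half a wavelength.
So the condition for destructive reflection is 2 n t = m λ.
λ = 2 n t / m = 4330 / m nm.
m=5: 866 nm (IR); m=6: 722 nm (visible); m=7: 619 nm (visible); m=8: 541 nm (visible); m=9: 481 nm (visible); m=10: 433 nm (visible); m=11: 394 nm (visible); m=12: 361 nm (UV).

6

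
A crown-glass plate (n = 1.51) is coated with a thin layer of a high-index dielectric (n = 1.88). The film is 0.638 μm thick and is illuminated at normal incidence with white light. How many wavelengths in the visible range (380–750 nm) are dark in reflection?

3

At the upper boundary (n = 1.0 to n = 1.88) the reflected ray undergoes a half-wave phase shift.
Ray reflecting at the bottom interface goes from n = 1.88 toward n = 1.51: no phase shift.
Exactly one π shift → a net half-wave offset.
So the condition for destructive reflection is 2 n t = m λ.
λ = 2 n t / m = 2399 / m nm.
m=3: 800 nm (IR); m=4: 600 nm (visible); m=5: 480 nm (visible); m=6: 400 nm (visible); m=7: 343 nm (UV).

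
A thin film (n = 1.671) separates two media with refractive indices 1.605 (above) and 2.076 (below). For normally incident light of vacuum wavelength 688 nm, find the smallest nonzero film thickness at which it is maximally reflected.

Top surface (1.605 → 1.671): reflection off a higher-index medium gives a half-wave phase shift.
Ray reflecting at the bottom interface goes from n = 1.671 toward n = 2.076: a half-wave phase shift.
Net: no relative phase inversion (both shifts match).
So the condition for constructive reflection is 2 n t = m λ.
Minimum nonzero at m = 1: t = λ / (2 n) = 688 / (2 × 1.671) = 206 nm.

206 nm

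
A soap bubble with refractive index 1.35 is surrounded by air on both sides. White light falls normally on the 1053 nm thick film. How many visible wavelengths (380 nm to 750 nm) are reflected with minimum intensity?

4

Top surface (1.0 → 1.35): reflection off a higher-index medium gives a half-wave phase shift.
Ray reflecting at the bottom interface goes from n = 1.35 toward n = 1.0: no phase shift.
The two reflections differ by half a wavelength.
For dark reflection here: 2 n t = m λ.
λ = 2 n t / m = 2843 / m nm.
m=3: 948 nm (IR); m=4: 711 nm (visible); m=5: 569 nm (visible); m=6: 474 nm (visible); m=7: 406 nm (visible); m=8: 355 nm (UV).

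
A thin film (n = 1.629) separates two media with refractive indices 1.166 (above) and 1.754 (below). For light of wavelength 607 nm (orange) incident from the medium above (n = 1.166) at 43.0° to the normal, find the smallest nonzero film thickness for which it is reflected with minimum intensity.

107 nm

Ray reflecting at the top interface goes from n = 1.166 toward n = 1.629: a half-wave phase shift.
At the lower boundary (n = 1.629 to n = 1.754) the reflected ray undergoes a half-wave phase shift.
The two reflections carry the same phase change, so no net offset.
For dark reflection here: 2 n t cos θ_r = (m + ½) λ.
Snell's law: 1.166 sin 43.0° = 1.629 sin θ_r → sin θ_r = 0.488, cos θ_r = 0.873.
Minimum at m = 0: t = λ / (4 n cos θ_r) = 607 / (4 × 1.629 × 0.873) = 107 nm.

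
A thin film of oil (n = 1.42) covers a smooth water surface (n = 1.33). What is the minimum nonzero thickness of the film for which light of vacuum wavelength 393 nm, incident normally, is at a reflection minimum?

Top surface (1.0 → 1.42): reflection off a higher-index medium gives a half-wave phase shift.
Bottom surface (1.42 → 1.33): reflection off a lower-index medium gives no phase shift.
Net: one phase inversion between the two reflected rays.
For dark reflection here: 2 n t = m λ.
Minimum nonzero at m = 1: t = λ / (2 n) = 393 / (2 × 1.42) = 138 nm.

138 nm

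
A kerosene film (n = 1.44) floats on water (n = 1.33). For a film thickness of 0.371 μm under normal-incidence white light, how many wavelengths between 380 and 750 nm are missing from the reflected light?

At the upper boundary (n = 1.0 to n = 1.44) the reflected ray undergoes a half-wave phase shift.
Ray reflecting at the bottom interface goes from n = 1.44 toward n = 1.33: no phase shift.
Exactly one π shift → a net half-wave offset.
So the condition for destructive reflection is 2 n t = m λ.
λ = 2 n t / m = 1068 / m nm.
m=1: 1068 nm (IR); m=2: 534 nm (visible); m=3: 356 nm (UV).

1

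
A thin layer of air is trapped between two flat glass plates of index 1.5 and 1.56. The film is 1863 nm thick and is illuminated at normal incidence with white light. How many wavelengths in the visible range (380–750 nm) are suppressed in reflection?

5

At the upper boundary (n = 1.5 to n = 1.0) the reflected ray undergoes no phase shift.
At the lower boundary (n = 1.0 to n = 1.56) the reflected ray undergoes a half-wave phase shift.
Exactly one π shift → a net half-wave offset.
So the condition for destructive reflection is 2 n t = m λ.
λ = 2 n t / m = 3726 / m nm.
m=4: 932 nm (IR); m=5: 745 nm (visible); m=6: 621 nm (visible); m=7: 532 nm (visible); m=8: 466 nm (visible); m=9: 414 nm (visible); m=10: 373 nm (UV).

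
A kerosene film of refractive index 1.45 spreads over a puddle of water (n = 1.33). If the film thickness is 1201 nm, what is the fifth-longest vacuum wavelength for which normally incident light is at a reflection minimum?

697 nm

Top surface (1.0 → 1.45): reflection off a higher-index medium gives a half-wave phase shift.
At the lower boundary (n = 1.45 to n = 1.33) the reflected ray undergoes no phase shift.
Exactly one π shift → a net half-wave offset.
So the condition for destructive reflection is 2 n t = m λ.
λ = 2 n t / m. The fifth-longest wavelength is m = 5: λ = 2 × 1.45 × 1201 / 5.00 = 697 nm.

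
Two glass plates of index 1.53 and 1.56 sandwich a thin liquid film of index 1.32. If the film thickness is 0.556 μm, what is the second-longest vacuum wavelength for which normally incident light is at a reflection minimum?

734 nm

Ray reflecting at the top interface goes from n = 1.53 toward n = 1.32: no phase shift.
At the lower boundary (n = 1.32 to n = 1.56) the reflected ray undergoes a half-wave phase shift.
The two reflections differ by half a wavelength.
So the condition for destructive reflection is 2 n t = m λ.
λ = 2 n t / m. The second-longest wavelength is m = 2: λ = 2 × 1.32 × 556 / 2.00 = 734 nm.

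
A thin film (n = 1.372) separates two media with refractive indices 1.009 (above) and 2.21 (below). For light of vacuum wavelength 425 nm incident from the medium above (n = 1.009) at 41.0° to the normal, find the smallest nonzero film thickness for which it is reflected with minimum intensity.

88.4 nm

At the upper boundary (n = 1.009 to n = 1.372) the reflected ray undergoes a half-wave phase shift.
Ray reflecting at the bottom interface goes from n = 1.372 toward n = 2.21: a half-wave phase shift.
Zero or two π shifts → no net half-wave offset.
For minimum reflection here: 2 n t cos θ_r = (m + ½) λ.
Snell's law: 1.009 sin 41.0° = 1.372 sin θ_r → sin θ_r = 0.482, cos θ_r = 0.876.
Minimum at m = 0: t = λ / (4 n cos θ_r) = 425 / (4 × 1.372 × 0.876) = 88.4 nm.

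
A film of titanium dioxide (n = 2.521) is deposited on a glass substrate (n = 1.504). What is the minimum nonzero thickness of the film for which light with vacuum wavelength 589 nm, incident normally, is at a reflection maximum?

58.4 nm

Ray reflecting at the top interface goes from n = 1.0 toward n = 2.521: a half-wave phase shift.
At the lower boundary (n = 2.521 to n = 1.504) the reflected ray undergoes no phase shift.
The two reflections differ by half a wavelength.
So the condition for constructive reflection is 2 n t = (m + ½) λ.
Minimum at m = 0: t = λ / (4 n) = 589 / (4 × 2.521) = 58.4 nm.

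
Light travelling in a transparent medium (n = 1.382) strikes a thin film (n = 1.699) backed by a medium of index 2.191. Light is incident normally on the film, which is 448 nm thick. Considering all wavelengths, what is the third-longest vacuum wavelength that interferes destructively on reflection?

Top surface (1.382 → 1.699): reflection off a higher-index medium gives a half-wave phase shift.
Ray reflecting at the bottom interface goes from n = 1.699 toward n = 2.191: a half-wave phase shift.
Net: no relative phase inversion (both shifts match).
For weak reflection here: 2 n t = (m + ½) λ.
λ = 2 n t / (m + ½). The third-longest wavelength is m = 2: λ = 2 × 1.699 × 448 / 2.50 = 609 nm.

609 nm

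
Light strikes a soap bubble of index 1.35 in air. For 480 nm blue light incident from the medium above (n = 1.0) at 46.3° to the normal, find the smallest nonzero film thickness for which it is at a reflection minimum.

211 nm

Top surface (1.0 → 1.35): reflection off a higher-index medium gives a half-wave phase shift.
Ray reflecting at the bottom interface goes from n = 1.35 toward n = 1.0: no phase shift.
Net: one phase inversion between the two reflected rays.
So the condition for destructive reflection is 2 n t cos θ_r = m λ.
Snell's law: 1.0 sin 46.3° = 1.35 sin θ_r → sin θ_r = 0.536, cos θ_r = 0.845.
Minimum nonzero at m = 1: t = λ / (2 n cos θ_r) = 480 / (2 × 1.35 × 0.845) = 211 nm.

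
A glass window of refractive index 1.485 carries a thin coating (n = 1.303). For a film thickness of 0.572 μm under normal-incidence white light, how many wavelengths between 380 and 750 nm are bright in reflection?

Top surface (1.0 → 1.303): reflection off a higher-index medium gives a half-wave phase shift.
Ray reflecting at the bottom interface goes from n = 1.303 toward n = 1.485: a half-wave phase shift.
Zero or two π shifts → no net half-wave offset.
With no net inversion, constructive interference in reflection requires 2 n t = m λ.
λ = 2 n t / m = 1491 / m nm.
m=1: 1491 nm (IR); m=2: 745 nm (visible); m=3: 497 nm (visible); m=4: 373 nm (UV).

2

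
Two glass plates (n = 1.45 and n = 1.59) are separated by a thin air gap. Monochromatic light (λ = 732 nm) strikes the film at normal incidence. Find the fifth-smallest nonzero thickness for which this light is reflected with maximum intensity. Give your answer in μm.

Top surface (1.45 → 1.0): reflection off a lower-index medium gives no phase shift.
At the lower boundary (n = 1.0 to n = 1.59) the reflected ray undergoes a half-wave phase shift.
The two reflections differ by half a wavelength.
With one net inversion, constructive interference in reflection requires 2 n t = (m + ½) λ.
The fifth-smallest nonzero thickness corresponds to m = 4: t = (m + ½) λ / (2 n) = 4.50 × 732 / (2 × 1.0) = 1647 nm.

1.65 μm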